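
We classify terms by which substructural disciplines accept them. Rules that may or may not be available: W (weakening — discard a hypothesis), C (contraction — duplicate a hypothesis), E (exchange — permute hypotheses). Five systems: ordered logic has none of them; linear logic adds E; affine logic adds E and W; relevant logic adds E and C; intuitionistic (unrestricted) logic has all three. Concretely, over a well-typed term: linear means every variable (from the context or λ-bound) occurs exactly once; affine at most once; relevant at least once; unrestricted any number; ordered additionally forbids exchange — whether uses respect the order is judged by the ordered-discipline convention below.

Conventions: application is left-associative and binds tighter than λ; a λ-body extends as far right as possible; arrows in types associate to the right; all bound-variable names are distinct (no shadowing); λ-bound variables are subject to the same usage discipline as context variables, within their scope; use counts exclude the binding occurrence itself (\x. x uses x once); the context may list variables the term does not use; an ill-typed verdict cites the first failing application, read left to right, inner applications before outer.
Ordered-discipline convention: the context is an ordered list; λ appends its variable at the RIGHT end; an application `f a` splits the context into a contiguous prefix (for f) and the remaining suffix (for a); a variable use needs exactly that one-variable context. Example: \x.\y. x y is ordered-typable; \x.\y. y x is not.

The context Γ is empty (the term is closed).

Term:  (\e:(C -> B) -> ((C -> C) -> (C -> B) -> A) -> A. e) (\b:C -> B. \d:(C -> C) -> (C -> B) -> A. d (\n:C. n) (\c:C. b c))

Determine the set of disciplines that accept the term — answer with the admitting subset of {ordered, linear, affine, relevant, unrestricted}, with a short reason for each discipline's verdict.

admitted by: linear, affine, relevant, unrestricted
variable uses: e (λ-bound): 1, b (λ-bound): 1, d (λ-bound): 1, n (λ-bound): 1, c (λ-bound): 1
left-to-right use order: e, d, n, b, c
typing: well-typed — term : (C -> B) -> ((C -> C) -> (C -> B) -> A) -> A
ordered: ✗, use order e, d, n, b, c needs exchange
linear: ✓, e, b, d, n, c: one use apiece
affine: ✓, e, b, d, n, c: no repeats, contraction unneeded
relevant: ✓, every one of e, b, d, n, c appears
unrestricted: ✓, simply typable at (C -> B) -> ((C -> C) -> (C -> B) -> A) -> A; W, C, E all held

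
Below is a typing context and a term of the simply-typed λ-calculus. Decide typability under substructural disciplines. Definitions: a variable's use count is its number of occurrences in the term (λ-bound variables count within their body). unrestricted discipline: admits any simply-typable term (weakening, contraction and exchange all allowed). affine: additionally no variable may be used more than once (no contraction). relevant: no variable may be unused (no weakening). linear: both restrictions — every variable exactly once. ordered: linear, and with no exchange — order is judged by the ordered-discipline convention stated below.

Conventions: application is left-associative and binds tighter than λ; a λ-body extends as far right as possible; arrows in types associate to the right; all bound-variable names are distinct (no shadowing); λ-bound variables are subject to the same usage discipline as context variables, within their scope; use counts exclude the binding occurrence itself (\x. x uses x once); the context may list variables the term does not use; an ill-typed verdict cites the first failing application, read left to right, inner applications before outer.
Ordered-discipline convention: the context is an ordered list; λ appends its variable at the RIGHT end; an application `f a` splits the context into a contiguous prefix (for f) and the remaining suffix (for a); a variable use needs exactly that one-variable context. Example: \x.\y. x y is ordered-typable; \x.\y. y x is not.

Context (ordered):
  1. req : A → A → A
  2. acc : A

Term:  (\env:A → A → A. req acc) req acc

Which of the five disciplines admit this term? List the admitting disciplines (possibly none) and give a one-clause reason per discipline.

admitting disciplines: unrestricted
variable uses: req: 2, acc: 2, env (bound): 0
order of uses: req, acc, req, acc
typing: well-typed at A
ordered ✗ (uses contraction: req ×2, acc ×2; needs weakening: env unused)
linear ✗ (uses contraction: req ×2, acc ×2; needs weakening: env unused)
affine ✗ (uses contraction: req ×2, acc ×2)
relevant ✗ (needs weakening: env unused)
unrestricted ✓ (well-typed at A; no restrictions here)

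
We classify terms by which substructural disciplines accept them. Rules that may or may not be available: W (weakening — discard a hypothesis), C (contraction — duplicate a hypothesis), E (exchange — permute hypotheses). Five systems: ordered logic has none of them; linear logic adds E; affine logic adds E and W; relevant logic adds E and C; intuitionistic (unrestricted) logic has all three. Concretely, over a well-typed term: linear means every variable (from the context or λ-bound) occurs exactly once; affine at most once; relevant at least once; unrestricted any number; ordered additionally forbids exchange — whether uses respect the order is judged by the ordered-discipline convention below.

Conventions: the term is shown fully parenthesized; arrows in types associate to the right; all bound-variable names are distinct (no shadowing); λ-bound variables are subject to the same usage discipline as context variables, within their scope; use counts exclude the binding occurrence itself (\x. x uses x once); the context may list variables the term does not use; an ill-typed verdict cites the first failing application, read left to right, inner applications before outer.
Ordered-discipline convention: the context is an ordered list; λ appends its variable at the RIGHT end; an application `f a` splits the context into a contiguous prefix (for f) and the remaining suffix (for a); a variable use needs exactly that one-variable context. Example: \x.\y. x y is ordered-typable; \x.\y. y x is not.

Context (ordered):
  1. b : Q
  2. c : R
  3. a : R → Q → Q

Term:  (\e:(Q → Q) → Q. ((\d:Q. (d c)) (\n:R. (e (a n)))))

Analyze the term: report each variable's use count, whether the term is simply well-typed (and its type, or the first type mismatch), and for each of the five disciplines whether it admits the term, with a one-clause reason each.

variable uses: b: 0, c: 1, a: 1, e (bound): 1, d (bound): 1, n (bound): 1
left-to-right use order: d, c, e, a, n
typing: ill-typed: can't apply a value of type Q
ordered: ✗, fails simple typing
linear: ✗, a type mismatch blocks all five
affine: ✗, the type mismatch rejects it
relevant: ✗, not simply typable
unrestricted: ✗, fails simple typing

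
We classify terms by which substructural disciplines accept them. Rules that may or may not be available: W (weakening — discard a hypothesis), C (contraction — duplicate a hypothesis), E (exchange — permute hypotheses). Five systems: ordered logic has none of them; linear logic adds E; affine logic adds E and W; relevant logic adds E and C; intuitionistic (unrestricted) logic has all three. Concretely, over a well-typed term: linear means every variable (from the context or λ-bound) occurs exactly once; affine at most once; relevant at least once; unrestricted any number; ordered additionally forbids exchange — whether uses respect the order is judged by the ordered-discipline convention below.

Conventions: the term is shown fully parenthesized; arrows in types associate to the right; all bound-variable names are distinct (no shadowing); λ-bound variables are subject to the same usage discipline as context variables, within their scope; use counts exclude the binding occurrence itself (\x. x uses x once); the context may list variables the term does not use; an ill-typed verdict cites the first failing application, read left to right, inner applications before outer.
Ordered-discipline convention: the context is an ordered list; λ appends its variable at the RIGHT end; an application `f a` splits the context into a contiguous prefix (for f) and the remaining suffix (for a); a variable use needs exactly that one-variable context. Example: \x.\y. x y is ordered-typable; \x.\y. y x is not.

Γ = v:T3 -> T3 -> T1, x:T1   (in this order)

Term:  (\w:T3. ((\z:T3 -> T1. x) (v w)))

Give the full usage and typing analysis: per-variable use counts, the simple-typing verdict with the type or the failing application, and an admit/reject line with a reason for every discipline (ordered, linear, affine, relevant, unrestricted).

use counts: v=1, x=1, w (bound)=1, z (bound)=0
uses in reading order: x, v, w
typing: the term checks, with type T3 -> T1
ordered: ✗, z never used (weakening)
linear: ✗, z never used (weakening)
affine: ✓, no duplicate uses among v, x, w, z
relevant: ✗, z never used (weakening)
unrestricted: ✓, well-typed at T3 -> T1; no restrictions here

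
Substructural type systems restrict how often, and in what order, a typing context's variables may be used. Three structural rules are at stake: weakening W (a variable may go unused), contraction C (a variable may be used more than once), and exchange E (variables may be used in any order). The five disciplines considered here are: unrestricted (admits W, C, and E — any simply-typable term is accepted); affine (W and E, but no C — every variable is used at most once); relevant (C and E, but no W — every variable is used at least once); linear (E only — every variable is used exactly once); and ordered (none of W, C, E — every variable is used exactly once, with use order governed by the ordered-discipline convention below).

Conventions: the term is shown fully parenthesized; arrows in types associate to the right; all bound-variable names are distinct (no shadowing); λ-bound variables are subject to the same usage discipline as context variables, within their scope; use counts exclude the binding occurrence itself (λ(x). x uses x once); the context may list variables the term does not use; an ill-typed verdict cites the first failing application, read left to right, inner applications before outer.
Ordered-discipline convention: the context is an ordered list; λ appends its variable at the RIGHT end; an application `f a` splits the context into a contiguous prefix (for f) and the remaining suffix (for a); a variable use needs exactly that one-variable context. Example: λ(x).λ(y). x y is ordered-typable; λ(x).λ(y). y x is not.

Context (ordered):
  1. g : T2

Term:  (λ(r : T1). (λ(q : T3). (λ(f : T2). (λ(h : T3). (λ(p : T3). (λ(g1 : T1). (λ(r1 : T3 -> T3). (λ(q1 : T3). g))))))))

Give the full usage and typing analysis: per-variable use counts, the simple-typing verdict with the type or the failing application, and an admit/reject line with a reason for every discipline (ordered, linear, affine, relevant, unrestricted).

usage: g: 1×; r (bound): 0×; q (bound): 0×; f (bound): 0×; h (bound): 0×; p (bound): 0×; g1 (bound): 0×; r1 (bound): 0×; q1 (bound): 0×
uses in reading order: g
typing: the term checks, with type T1 -> T3 -> T2 -> T3 -> T3 -> T1 -> (T3 -> T3) -> T3 -> T2
ordered ✗ (needs weakening: r, q, f, h, p, g1, r1, q1 unused)
linear ✗ (needs weakening: r, q, f, h, p, g1, r1, q1 unused)
affine ✓ (none of g, r, q, f, h, p, g1, r1, q1 used more than once)
relevant ✗ (needs weakening: r, q, f, h, p, g1, r1, q1 unused)
unrestricted ✓ (simply typable at T1 -> T3 -> T2 -> T3 -> T3 -> T1 -> (T3 -> T3) -> T3 -> T2; W, C, E all held)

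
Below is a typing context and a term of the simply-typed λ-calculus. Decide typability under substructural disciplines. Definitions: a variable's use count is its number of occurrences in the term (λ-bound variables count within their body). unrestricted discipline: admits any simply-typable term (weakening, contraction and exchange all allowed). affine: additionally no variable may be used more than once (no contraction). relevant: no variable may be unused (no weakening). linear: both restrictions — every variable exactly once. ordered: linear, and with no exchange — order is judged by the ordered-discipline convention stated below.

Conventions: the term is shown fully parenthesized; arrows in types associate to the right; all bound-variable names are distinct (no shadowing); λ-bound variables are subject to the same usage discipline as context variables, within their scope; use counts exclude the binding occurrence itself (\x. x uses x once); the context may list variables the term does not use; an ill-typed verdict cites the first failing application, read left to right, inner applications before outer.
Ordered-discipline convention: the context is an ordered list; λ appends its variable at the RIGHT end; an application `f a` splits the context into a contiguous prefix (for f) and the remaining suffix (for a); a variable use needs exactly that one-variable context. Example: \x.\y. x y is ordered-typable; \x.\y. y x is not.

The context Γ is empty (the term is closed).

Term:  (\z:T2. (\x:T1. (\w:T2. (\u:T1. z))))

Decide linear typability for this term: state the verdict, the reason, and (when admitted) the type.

no — x, w, u left unused
use counts: z [bound]: 1×, x [bound]: 0×, w [bound]: 0×, u [bound]: 0×
left-to-right use order: z
typing: ✓ — T2 → T1 → T2 → T1 → T2
across the five disciplines: ordered ✗; linear ✗; affine ✓; relevant ✗; unrestricted ✓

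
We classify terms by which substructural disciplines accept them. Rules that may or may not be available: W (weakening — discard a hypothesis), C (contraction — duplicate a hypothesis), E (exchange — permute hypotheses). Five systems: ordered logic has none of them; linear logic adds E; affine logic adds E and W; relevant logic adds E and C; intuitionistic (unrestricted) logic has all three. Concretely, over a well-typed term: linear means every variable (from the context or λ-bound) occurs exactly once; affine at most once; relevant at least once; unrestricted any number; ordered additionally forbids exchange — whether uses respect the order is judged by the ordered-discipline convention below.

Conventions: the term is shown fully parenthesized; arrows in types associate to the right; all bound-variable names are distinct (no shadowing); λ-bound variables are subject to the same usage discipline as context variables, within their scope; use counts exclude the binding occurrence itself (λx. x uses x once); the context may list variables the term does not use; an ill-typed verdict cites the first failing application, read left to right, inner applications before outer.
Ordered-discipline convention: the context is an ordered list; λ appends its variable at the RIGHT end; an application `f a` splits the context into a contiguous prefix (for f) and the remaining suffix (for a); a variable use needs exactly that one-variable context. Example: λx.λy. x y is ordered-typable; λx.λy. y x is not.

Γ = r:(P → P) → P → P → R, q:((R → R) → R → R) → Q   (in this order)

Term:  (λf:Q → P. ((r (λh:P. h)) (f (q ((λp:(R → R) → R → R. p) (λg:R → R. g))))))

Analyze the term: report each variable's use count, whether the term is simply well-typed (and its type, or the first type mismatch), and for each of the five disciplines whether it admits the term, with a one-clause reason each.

counts: r=1; q=1; f (bound)=1; h (bound)=1; p (bound)=1; g (bound)=1
order of uses: r, h, f, q, p, g
typing: ✓ — (Q → P) → P → R
ordered: ✗ — no contiguous prefix/suffix split fits r, h, f, q, p, g
linear: ✓ — each of r, q, f, h, p, g used exactly once
affine: ✓ — no duplicate uses among r, q, f, h, p, g
relevant: ✓ — none of r, q, f, h, p, g goes unused
unrestricted: ✓ — well-typed at (Q → P) → P → R; no restrictions here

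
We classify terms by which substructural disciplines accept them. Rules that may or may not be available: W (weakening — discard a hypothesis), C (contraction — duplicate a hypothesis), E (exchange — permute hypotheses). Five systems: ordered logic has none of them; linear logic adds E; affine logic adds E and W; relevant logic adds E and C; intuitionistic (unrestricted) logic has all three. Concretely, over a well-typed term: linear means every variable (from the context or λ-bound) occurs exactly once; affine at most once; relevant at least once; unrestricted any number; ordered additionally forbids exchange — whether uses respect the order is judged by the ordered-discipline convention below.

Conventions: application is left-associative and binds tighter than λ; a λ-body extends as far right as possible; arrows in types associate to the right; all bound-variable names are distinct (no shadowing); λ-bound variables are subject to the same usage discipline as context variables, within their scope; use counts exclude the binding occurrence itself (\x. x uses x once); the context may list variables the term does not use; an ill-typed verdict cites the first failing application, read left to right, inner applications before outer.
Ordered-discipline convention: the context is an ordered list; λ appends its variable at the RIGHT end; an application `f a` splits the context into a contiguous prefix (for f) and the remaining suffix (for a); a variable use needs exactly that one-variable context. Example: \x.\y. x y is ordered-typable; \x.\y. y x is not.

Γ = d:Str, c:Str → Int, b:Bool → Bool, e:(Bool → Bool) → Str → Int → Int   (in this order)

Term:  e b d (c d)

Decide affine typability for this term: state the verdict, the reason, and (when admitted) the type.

no — uses contraction: d ×2
usage: d: 2×, c: 1×, b: 1×, e: 1×
uses in reading order: e, b, d, c, d
typing: ✓ — Int
per-discipline verdicts: ordered ✗ · linear ✗ · affine ✗ · relevant ✓ · unrestricted ✓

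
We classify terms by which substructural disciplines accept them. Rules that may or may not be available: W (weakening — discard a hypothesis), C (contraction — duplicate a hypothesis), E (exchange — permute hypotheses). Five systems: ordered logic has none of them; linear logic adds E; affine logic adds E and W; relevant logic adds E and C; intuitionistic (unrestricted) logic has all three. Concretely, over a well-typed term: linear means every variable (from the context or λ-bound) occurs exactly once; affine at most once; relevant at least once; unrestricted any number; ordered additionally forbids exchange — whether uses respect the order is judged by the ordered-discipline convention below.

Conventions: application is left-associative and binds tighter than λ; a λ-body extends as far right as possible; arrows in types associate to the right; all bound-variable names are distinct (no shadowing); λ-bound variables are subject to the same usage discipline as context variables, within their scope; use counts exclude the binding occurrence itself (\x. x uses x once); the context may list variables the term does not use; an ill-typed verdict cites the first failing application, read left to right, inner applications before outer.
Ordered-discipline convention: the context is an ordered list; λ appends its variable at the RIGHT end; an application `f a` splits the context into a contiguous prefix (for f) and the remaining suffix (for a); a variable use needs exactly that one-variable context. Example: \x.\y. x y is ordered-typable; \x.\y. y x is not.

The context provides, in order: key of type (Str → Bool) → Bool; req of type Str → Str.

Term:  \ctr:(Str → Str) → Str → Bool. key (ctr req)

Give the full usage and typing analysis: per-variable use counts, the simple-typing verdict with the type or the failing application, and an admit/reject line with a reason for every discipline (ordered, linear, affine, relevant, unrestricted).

variable uses: key: 1; req: 1; ctr [bound]: 1
use order (left to right): key, ctr, req
typing: ✓ — ((Str → Str) → Str → Bool) → Bool
ordered ✗ (no contiguous prefix/suffix split fits key, ctr, req)
linear ✓ (each of key, req, ctr used exactly once)
affine ✓ (none of key, req, ctr used more than once)
relevant ✓ (none of key, req, ctr goes unused)
unrestricted ✓ (typability at ((Str → Str) → Str → Bool) → Bool is all that's needed)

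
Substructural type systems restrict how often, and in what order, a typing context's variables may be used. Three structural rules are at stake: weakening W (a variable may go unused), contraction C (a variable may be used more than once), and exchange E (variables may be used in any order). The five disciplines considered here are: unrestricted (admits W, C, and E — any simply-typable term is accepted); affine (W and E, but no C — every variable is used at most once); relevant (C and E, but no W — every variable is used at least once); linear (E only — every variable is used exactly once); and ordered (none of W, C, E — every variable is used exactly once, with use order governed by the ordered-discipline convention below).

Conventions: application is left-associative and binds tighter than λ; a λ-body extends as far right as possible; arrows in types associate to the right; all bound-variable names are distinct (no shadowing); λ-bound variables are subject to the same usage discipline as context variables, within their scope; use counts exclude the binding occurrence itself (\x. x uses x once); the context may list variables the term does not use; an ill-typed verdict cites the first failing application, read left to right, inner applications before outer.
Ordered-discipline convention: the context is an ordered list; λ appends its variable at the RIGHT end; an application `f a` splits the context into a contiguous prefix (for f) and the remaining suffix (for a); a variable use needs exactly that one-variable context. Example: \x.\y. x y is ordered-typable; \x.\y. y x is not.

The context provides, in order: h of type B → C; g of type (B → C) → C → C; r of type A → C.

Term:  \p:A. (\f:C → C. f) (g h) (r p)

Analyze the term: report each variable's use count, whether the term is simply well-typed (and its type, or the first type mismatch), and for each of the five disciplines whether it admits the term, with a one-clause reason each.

usage: h: 1, g: 1, r: 1, p [bound]: 1, f [bound]: 1
use order (left to right): f, g, h, r, p
typing: well-typed at A → C
ordered: ✗ — no contiguous prefix/suffix split fits f, g, h, r, p
linear: ✓ — h, g, r, p, f: one use apiece
affine: ✓ — no duplicate uses among h, g, r, p, f
relevant: ✓ — h, g, r, p, f: all used, weakening unneeded
unrestricted: ✓ — well-typed at A → C; no restrictions here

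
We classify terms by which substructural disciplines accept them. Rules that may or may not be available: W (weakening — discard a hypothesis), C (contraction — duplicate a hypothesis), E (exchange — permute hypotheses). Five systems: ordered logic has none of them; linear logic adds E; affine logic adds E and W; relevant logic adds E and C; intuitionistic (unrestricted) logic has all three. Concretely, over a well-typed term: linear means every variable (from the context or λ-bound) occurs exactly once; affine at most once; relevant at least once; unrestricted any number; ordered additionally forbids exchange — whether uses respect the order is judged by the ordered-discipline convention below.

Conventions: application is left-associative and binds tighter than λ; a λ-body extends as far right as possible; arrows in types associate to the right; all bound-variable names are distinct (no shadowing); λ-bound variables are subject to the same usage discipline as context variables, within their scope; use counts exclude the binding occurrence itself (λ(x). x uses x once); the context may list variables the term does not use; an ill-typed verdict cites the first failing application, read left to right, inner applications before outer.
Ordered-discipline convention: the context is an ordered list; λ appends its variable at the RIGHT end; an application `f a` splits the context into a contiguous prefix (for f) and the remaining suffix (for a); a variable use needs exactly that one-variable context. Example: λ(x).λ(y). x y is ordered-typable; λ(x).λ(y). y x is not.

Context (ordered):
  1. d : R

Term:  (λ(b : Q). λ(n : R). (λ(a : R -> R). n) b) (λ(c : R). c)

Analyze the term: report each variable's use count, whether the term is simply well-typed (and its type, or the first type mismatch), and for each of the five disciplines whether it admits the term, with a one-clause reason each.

use counts: d=0, b [bound]=1, n [bound]=1, a [bound]=0, c [bound]=1
use order (left to right): n, b, c
typing: ill-typed: argument of type Q where R -> R is required
ordered ✗ (fails simple typing)
linear ✗ (a type mismatch blocks all five)
affine ✗ (the type mismatch rejects it)
relevant ✗ (not simply typable)
unrestricted ✗ (fails simple typing)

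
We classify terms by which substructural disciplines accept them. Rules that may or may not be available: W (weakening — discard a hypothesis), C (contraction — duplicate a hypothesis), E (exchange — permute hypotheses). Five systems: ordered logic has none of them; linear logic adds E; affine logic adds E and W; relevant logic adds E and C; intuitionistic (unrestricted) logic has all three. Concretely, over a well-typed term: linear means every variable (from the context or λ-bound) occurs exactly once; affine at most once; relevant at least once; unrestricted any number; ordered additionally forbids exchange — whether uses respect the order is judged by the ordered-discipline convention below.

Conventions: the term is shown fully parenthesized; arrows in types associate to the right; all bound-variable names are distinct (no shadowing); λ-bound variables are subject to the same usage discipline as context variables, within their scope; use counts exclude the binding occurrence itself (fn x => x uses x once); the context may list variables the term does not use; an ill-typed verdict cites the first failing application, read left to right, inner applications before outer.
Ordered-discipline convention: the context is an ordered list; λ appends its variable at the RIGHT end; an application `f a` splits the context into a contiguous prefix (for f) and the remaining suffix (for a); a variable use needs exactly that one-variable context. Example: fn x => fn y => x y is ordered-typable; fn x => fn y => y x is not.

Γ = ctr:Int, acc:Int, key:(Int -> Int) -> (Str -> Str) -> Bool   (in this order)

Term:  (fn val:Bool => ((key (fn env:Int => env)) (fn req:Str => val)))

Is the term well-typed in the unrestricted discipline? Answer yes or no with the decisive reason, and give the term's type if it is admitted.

no — not simply typable
variable uses: ctr ×0, acc ×0, key ×1, val [bound] ×1, env [bound] ×1, req [bound] ×0
left-to-right use order: key, env, val
typing: ill-typed: a function awaiting Str -> Str gets Str -> Bool
across the five disciplines: ordered ✗; linear ✗; affine ✗; relevant ✗; unrestricted ✗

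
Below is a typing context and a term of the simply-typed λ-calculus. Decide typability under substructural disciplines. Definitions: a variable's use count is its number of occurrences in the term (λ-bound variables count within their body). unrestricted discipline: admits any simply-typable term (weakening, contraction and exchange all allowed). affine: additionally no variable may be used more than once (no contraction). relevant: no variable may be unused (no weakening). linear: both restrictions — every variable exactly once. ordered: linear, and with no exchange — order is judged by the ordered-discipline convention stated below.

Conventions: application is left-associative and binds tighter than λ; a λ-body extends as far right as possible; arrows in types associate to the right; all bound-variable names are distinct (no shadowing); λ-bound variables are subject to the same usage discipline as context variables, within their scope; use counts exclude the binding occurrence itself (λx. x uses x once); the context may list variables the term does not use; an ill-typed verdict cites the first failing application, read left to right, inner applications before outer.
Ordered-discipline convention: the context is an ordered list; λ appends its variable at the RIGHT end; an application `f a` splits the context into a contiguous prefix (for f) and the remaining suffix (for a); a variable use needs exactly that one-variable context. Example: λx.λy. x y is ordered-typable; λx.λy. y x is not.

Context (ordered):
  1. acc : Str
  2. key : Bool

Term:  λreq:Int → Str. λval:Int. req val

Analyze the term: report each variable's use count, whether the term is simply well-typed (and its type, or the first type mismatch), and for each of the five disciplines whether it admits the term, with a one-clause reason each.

counts: acc=0, key=0, req [bound]=1, val [bound]=1
order of uses: req, val
typing: well-typed — term : (Int → Str) → Int → Str
ordered: ✗ — needs weakening: acc, key unused
linear: ✗ — needs weakening: acc, key unused
affine: ✓ — acc, key, req, val: no repeats, contraction unneeded
relevant: ✗ — needs weakening: acc, key unused
unrestricted: ✓ — simply typable at (Int → Str) → Int → Str; W, C, E all held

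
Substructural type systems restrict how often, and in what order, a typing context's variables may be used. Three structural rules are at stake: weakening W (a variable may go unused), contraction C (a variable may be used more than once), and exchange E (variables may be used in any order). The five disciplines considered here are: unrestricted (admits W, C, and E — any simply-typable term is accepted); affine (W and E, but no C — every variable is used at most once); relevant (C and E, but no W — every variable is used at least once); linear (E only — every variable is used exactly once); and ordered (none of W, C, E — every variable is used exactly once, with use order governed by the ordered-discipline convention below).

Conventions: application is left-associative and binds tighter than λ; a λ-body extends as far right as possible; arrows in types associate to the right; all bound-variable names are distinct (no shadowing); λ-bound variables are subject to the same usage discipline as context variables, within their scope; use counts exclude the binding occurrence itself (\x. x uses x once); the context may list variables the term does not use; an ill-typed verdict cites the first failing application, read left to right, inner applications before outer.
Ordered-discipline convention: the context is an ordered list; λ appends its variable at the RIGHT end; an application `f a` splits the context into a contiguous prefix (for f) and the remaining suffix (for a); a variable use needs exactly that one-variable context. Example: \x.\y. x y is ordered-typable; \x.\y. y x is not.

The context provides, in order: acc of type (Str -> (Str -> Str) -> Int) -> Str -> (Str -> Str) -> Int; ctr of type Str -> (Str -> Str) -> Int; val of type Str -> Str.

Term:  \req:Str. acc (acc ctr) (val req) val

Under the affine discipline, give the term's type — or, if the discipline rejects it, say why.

not well-typed under affine — acc ×2, val ×2 used more than once (contraction)
use counts: acc: 2, ctr: 1, val: 2, req [bound]: 1
order of uses: acc, acc, ctr, val, req, val
typing: the term checks, with type Str -> Int
summary: ordered ✗ | linear ✗ | affine ✗ | relevant ✓ | unrestricted ✓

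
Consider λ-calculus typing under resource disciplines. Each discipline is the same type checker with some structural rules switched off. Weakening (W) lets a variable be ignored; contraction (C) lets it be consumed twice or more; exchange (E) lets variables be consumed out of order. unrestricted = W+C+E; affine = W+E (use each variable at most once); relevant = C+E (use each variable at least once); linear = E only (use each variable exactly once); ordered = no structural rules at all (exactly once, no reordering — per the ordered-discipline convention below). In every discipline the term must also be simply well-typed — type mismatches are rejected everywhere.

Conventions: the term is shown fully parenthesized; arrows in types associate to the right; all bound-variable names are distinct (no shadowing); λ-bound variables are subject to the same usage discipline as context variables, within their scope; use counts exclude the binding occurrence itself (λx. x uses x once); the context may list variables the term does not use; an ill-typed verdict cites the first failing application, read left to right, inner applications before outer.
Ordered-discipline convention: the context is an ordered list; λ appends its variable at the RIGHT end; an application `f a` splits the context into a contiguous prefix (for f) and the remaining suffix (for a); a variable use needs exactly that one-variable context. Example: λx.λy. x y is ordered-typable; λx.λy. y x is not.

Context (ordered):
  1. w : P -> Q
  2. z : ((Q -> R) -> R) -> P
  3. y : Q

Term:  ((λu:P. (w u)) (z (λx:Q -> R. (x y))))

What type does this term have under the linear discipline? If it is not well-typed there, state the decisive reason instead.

term : Q
use counts: w: 1×, z: 1×, y: 1×, u (λ-bound): 1×, x (λ-bound): 1×
order of uses: w, u, z, x, y
typing: well-typed — term : Q
per-discipline verdicts: ordered ✗ · linear ✓ · affine ✓ · relevant ✓ · unrestricted ✓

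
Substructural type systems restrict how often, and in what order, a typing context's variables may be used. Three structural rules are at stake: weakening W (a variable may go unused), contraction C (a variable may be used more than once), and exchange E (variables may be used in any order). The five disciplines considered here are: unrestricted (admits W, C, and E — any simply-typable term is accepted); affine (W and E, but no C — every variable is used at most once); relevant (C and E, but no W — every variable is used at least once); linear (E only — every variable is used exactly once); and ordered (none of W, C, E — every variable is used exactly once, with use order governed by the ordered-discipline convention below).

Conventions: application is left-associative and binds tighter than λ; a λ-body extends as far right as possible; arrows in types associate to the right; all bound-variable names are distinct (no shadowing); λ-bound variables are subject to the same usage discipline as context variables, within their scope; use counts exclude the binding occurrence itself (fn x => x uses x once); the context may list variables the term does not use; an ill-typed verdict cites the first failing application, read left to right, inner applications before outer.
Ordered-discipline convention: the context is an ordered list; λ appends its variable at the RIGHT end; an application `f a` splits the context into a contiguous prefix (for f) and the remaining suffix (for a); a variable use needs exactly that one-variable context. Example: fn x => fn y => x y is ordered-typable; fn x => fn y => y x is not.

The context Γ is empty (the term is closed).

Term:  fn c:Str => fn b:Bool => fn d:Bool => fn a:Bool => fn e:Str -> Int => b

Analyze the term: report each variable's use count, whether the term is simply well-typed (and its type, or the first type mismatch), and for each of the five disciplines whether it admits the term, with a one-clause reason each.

use counts: c (bound)=0, b (bound)=1, d (bound)=0, a (bound)=0, e (bound)=0
order of uses: b
typing: well-typed — term : Str -> Bool -> Bool -> Bool -> (Str -> Int) -> Bool
ordered: ✗, needs weakening: c, d, a, e unused
linear: ✗, needs weakening: c, d, a, e unused
affine: ✓, none of c, b, d, a, e used more than once
relevant: ✗, needs weakening: c, d, a, e unused
unrestricted: ✓, type-checks (Str -> Bool -> Bool -> Bool -> (Str -> Int) -> Bool) and nothing is barred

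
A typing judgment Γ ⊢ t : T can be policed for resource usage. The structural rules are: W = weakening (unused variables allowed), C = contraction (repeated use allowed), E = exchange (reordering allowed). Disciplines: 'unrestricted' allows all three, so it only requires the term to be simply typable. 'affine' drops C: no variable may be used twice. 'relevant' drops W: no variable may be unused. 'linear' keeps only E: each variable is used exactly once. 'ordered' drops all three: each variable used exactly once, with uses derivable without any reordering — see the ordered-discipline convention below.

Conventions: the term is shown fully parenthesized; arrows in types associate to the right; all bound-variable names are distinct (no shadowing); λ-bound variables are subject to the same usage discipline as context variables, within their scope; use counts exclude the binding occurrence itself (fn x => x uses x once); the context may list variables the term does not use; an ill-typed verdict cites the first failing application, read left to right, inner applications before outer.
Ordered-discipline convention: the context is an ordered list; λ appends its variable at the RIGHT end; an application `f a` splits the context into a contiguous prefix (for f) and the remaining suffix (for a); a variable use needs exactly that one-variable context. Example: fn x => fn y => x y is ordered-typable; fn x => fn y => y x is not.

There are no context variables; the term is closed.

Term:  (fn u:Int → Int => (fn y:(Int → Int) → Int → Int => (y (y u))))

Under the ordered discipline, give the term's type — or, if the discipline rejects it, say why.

not well-typed under ordered — y ×2 used more than once (contraction)
usage: u (bound)=1, y (bound)=2
use order (left to right): y, y, u
typing: ✓ — (Int → Int) → ((Int → Int) → Int → Int) → Int → Int
all disciplines: ordered ✗, linear ✗, affine ✗, relevant ✓, unrestricted ✓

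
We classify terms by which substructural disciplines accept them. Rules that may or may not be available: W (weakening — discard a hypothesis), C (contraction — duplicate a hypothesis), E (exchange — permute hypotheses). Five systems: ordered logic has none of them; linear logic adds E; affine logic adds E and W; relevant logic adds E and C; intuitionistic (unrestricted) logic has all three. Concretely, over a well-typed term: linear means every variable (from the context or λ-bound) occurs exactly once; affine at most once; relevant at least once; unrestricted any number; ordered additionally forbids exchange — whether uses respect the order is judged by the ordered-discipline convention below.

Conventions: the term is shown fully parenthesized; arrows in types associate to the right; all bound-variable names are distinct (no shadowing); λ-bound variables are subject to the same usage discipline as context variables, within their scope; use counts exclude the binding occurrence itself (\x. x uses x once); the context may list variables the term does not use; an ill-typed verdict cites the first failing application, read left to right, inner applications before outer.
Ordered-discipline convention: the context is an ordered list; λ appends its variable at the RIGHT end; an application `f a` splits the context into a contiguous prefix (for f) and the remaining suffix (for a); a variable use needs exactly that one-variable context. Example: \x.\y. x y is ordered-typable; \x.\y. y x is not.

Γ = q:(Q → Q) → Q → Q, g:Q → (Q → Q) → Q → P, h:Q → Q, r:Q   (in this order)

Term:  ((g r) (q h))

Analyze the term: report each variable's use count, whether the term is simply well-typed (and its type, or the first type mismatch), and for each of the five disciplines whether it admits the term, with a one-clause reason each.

counts: q: 1×, g: 1×, h: 1×, r: 1×
order of uses: g, r, q, h
typing: well-typed — term : Q → P
ordered: ✗ — no ordered split (uses run g, r, q, h)
linear: ✓ — each of q, g, h, r used exactly once
affine: ✓ — none of q, g, h, r used more than once
relevant: ✓ — q, g, h, r: all used, weakening unneeded
unrestricted: ✓ — typability at Q → P is all that's needed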